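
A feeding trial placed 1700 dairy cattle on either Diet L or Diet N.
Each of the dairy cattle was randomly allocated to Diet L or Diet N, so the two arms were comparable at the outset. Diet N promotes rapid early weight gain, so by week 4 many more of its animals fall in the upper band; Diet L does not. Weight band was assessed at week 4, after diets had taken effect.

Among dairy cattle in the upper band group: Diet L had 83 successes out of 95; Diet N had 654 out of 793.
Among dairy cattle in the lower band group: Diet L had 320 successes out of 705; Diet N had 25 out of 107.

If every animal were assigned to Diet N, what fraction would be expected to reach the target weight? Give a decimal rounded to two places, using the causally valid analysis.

Stratifying would compare diets among dairy cattle the diets themselves sorted into week-4 weight band groups — a form of selection on an intermediate. The unconditioned pooled rates give the total causal effect.
So P(outcome | do(Diet N)) is just the pooled rate for Diet N: 679/900 = 0.754.

0.75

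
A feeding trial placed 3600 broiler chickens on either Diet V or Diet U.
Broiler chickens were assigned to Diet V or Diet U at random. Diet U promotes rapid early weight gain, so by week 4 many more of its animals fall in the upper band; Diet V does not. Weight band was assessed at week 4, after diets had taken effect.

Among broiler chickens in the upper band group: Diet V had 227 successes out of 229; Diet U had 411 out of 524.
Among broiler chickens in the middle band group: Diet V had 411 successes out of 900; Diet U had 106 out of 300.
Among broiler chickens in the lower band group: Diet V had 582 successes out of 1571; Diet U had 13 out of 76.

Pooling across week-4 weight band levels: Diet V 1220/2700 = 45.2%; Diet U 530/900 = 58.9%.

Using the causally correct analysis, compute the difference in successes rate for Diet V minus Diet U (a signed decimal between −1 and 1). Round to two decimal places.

The week-4 weight band-specific comparison favours Diet V throughout, but the pooled figures favour Diet U. The question is whether to condition on week-4 weight band.
Week-4 weight band here is a post-treatment variable shaped by the diet; conditioning on it would introduce bias rather than remove it. The overall comparison is the causal one.
The causal difference is the pooled difference: 0.452 − 0.589 = -0.137.

-0.14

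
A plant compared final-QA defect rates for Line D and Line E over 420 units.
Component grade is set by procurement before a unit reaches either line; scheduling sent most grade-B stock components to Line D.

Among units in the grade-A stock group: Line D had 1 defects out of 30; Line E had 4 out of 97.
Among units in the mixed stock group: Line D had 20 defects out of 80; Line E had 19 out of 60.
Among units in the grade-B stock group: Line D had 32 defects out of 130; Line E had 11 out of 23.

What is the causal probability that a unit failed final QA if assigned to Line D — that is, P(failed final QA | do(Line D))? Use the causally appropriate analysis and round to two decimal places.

Component grade satisfies the back-door criterion: it is not a descendant of the line, and it blocks the spurious path from line to outcome. Adjusting for it (i.e., using the within-component grade rates) gives the causal effect.
Standardising Line D to the population component grade mix: 0.302·1/30 + 0.333·20/80 + 0.364·32/130 = 0.183.

0.18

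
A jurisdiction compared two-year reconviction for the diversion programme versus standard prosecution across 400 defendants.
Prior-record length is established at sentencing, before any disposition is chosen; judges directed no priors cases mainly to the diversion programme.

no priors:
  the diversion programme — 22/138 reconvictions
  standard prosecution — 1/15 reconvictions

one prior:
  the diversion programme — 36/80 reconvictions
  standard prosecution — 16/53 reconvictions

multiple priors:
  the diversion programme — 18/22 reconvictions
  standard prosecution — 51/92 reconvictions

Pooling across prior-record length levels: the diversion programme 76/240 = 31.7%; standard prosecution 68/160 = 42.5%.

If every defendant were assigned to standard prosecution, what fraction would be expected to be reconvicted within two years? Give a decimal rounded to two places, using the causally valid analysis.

0.28

Within every prior-record length level standard prosecution has the lower rate, yet pooled the diversion programme does — Simpson's reversal.
Here prior-record length is a common cause — it drives both which disposition a case falls under and the outcome. The crude comparison mixes populations; the stratum-specific rates are the causally relevant ones.
Standardising standard prosecution to the population prior-record length mix: 0.383·1/15 + 0.333·16/53 + 0.285·51/92 = 0.284.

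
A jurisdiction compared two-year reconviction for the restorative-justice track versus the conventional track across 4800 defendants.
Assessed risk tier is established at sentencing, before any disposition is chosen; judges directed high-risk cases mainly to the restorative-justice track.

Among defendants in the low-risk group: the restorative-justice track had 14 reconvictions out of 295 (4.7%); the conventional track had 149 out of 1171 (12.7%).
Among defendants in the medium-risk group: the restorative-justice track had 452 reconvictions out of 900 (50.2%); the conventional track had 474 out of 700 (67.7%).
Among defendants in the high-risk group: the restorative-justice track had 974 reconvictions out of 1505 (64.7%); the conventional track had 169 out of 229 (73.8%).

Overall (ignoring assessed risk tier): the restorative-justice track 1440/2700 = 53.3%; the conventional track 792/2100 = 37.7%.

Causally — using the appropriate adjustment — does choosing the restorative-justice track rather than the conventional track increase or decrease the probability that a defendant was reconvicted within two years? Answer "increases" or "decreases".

Within every assessed risk tier level the restorative-justice track has the lower rate, yet pooled the conventional track does — Simpson's reversal.
Assessed risk tier differs across dispositions for reasons unrelated to any effect of the disposition itself, and it separately predicts the outcome — a classic confounder. We must compare within assessed risk tier levels.
Within each level — low-risk: 4.7% vs 12.7%; medium-risk: 50.2% vs 67.7%; high-risk: 64.7% vs 73.8% — the restorative-justice track is lower every time.

decreases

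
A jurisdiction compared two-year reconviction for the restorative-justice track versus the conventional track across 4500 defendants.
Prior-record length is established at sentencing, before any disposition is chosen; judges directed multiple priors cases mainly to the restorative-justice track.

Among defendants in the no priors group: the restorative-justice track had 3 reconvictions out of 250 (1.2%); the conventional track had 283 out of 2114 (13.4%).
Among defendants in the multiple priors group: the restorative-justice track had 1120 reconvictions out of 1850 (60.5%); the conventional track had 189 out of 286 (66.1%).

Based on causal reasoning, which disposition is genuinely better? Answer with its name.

Prior-record length satisfies the back-door criterion: it is not a descendant of the disposition, and it blocks the spurious path from disposition to outcome. Adjusting for it (i.e., using the within-prior-record length rates) gives the causal effect.
Within each level — no priors: 1.2% vs 13.4%; multiple priors: 60.5% vs 66.1% — the restorative-justice track is lower every time.

the restorative-justice track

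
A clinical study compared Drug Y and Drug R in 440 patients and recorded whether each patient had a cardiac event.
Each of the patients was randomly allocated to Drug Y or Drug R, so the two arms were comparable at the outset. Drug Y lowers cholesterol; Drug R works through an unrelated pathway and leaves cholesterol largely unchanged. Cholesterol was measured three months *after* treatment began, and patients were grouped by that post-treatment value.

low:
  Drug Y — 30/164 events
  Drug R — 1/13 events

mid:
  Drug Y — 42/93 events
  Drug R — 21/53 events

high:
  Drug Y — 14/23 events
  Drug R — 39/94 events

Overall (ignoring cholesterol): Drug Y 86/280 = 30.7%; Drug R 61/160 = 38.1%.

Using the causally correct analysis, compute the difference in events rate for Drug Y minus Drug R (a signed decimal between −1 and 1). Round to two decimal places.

-0.07

Drug R is lower inside every cholesterol stratum but Drug Y is lower in aggregate. Whether to stratify depends on how cholesterol relates to the drug.
The distribution of cholesterol is itself part of what the drug does — it is an intermediate outcome. Holding it fixed would remove that part of the effect; the total effect is the pooled difference.
The causal difference is the pooled difference: 0.307 − 0.381 = -0.074.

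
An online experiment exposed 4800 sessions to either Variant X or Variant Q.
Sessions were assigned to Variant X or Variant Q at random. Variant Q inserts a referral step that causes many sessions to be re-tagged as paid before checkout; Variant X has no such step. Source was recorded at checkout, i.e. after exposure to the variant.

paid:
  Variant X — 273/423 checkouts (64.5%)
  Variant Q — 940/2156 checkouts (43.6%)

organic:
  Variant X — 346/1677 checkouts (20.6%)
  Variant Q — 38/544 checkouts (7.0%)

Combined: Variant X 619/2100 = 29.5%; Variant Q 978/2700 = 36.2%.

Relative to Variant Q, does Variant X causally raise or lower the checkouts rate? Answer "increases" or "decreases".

The traffic source-specific comparison favours Variant X throughout, but the pooled figures favour Variant Q. The question is whether to condition on traffic source.
Stratifying would compare variants among sessions the variants themselves sorted into traffic source groups — a form of selection on an intermediate. The unconditioned pooled rates give the total causal effect.
Pooled: Variant X 29.5% vs Variant Q 36.2%; Variant Q is higher overall.

decreases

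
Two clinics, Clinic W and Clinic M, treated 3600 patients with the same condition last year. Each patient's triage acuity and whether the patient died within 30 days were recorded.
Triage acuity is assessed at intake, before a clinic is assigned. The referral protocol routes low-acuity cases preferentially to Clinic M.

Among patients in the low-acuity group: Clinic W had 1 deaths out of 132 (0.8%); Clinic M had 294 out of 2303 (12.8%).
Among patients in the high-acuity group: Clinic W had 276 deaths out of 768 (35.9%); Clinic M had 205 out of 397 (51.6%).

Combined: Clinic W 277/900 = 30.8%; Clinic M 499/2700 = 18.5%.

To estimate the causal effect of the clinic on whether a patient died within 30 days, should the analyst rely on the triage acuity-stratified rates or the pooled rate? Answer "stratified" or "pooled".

Triage acuity is set before the clinic has any effect — it is not caused by the clinic — and it independently drives the outcome. That makes it a confounder, so the causal comparison is within triage acuity levels.
Within each level — low-acuity: 0.8% vs 12.8%; high-acuity: 35.9% vs 51.6% — Clinic W is lower every time.

stratified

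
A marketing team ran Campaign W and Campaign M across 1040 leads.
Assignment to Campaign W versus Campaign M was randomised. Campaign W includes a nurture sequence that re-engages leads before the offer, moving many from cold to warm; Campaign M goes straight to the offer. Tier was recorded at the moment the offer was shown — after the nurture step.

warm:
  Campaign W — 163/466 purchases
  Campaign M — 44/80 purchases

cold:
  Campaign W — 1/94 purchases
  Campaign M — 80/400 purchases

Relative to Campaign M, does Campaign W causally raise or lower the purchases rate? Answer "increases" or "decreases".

Engagement tier is downstream of the campaign. One should not condition on a consequence of treatment, so the overall rates are the right comparison.
Pooled: Campaign W 29.3% vs Campaign M 25.8%; Campaign W is higher overall.

increases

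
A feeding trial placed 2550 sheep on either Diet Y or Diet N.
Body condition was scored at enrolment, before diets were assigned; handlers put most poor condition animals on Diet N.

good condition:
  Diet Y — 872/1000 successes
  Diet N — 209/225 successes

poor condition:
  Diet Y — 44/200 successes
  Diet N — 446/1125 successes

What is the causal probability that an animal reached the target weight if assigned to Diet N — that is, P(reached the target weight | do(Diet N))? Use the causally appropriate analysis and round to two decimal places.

Diet N is higher inside every starting body condition stratum but Diet Y is higher in aggregate. Whether to stratify depends on how starting body condition relates to the diet.
Starting body condition differs across diets for reasons unrelated to any effect of the diet itself, and it separately predicts the outcome — a classic confounder. We must compare within starting body condition levels.
Standardising Diet N to the population starting body condition mix: 0.480·209/225 + 0.520·446/1125 = 0.652.

0.65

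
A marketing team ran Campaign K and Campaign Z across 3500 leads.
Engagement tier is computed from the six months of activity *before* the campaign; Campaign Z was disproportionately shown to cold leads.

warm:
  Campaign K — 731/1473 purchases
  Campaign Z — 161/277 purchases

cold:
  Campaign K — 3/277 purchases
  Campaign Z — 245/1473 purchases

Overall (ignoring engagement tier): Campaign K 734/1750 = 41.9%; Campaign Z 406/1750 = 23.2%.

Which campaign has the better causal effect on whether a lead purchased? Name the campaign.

Campaign Z

Campaign Z is higher inside every engagement tier stratum but Campaign K is higher in aggregate. Whether to stratify depends on how engagement tier relates to the campaign.
Engagement tier is set before the campaign has any effect — it is not caused by the campaign — and it independently drives the outcome. That makes it a confounder, so the causal comparison is within engagement tier levels.
Within each level — warm: 49.6% vs 58.1%; cold: 1.1% vs 16.6% — Campaign Z is higher every time.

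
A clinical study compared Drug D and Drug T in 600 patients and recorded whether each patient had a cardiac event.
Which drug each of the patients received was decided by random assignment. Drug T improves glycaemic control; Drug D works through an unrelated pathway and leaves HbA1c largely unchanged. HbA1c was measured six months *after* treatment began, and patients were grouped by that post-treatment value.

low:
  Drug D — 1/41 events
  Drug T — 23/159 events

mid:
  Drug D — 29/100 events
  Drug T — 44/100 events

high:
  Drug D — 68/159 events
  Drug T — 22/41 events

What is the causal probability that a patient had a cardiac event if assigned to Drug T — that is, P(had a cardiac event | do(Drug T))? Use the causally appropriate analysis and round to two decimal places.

0.30

Drug D is lower inside every HbA1c stratum but Drug T is lower in aggregate. Whether to stratify depends on how HbA1c relates to the drug.
Stratifying would compare drugs among patients the drugs themselves sorted into HbA1c groups — a form of selection on an intermediate. The unconditioned pooled rates give the total causal effect.
So P(outcome | do(Drug T)) is just the pooled rate for Drug T: 89/300 = 0.297.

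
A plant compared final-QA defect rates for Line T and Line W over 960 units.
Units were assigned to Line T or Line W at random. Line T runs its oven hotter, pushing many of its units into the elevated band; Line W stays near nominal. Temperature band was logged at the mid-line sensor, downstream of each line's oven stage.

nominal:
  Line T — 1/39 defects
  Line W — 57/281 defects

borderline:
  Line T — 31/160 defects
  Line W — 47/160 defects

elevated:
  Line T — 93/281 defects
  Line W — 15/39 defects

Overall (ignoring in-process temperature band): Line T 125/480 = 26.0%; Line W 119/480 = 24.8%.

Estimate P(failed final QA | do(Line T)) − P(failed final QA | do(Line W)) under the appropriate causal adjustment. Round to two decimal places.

Stratifying would compare lines among units the lines themselves sorted into in-process temperature band groups — a form of selection on an intermediate. The unconditioned pooled rates give the total causal effect.
The causal difference is the pooled difference: 0.260 − 0.248 = +0.013.

+0.01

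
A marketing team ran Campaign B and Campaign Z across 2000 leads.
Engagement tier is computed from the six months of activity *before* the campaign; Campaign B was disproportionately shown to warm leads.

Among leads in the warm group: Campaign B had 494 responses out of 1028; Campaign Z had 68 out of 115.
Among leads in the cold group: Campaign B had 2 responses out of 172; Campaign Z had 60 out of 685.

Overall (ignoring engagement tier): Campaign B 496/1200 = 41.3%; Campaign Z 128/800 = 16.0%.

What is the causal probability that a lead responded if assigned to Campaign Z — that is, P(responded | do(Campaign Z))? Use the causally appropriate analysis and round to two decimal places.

Since engagement tier is a pre-existing factor (not a product of the campaign) and it affects the outcome on its own, it is a confounder. The stratified rates, not the pooled rate, identify the causal effect.
Standardising Campaign Z to the population engagement tier mix: 0.572·68/115 + 0.428·60/685 = 0.375.

0.38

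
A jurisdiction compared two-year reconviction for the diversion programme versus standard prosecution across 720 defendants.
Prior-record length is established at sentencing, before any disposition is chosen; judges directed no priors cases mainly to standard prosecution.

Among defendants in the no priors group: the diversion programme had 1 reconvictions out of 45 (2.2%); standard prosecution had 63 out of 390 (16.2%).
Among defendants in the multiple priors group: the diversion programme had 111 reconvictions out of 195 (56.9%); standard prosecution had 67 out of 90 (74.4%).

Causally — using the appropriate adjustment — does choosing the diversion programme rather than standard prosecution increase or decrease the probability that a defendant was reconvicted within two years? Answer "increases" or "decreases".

Prior-record length is set before the disposition has any effect — it is not caused by the disposition — and it independently drives the outcome. That makes it a confounder, so the causal comparison is within prior-record length levels.
Within each level — no priors: 2.2% vs 16.2%; multiple priors: 56.9% vs 74.4% — the diversion programme is lower every time.

decreases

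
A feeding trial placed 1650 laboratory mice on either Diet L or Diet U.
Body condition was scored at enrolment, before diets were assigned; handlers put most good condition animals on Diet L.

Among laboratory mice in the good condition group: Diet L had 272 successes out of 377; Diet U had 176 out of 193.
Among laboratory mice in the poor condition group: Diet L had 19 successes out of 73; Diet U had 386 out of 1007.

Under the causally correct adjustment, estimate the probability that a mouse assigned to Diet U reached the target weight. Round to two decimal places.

0.57

Nothing the diet does changes starting body condition; the imbalance is an allocation artefact. With starting body condition also predicting the outcome, the pooled figure is confounded, and the within-stratum comparison is the causal one.
Standardising Diet U to the population starting body condition mix: 0.345·176/193 + 0.655·386/1007 = 0.566.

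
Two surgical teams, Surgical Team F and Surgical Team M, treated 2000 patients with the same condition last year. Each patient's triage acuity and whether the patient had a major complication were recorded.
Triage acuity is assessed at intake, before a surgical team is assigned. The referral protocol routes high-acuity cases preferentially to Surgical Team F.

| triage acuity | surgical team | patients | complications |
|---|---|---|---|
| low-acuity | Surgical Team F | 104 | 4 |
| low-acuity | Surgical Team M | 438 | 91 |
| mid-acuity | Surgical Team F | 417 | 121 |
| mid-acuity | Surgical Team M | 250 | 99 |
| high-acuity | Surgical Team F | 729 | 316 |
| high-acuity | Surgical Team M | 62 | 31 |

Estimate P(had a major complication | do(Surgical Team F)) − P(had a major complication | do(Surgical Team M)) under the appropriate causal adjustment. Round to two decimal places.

The triage acuity-specific comparison favours Surgical Team F throughout, but the pooled figures favour Surgical Team M. The question is whether to condition on triage acuity.
Triage acuity satisfies the back-door criterion: it is not a descendant of the surgical team, and it blocks the spurious path from surgical team to outcome. Adjusting for it (i.e., using the within-triage acuity rates) gives the causal effect.
Adjusting over the population distribution of triage acuity: 0.271·(0.038−0.208) + 0.334·(0.290−0.396) + 0.396·(0.433−0.500) = -0.107.

-0.11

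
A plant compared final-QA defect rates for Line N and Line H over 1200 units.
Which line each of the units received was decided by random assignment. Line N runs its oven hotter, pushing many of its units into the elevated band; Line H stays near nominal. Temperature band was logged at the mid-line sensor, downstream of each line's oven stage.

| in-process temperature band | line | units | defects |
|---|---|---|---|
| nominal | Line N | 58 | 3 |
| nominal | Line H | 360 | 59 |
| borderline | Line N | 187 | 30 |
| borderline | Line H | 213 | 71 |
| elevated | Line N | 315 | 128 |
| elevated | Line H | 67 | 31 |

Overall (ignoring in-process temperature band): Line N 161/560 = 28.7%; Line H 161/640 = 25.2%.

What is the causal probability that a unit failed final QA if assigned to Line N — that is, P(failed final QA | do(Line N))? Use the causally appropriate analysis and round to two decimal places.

0.29

In-process temperature band lies on the pathway line → in-process temperature band → outcome, so adjusting for it blocks the indirect effect. For the total causal effect of line, use the unadjusted pooled rates.
So P(outcome | do(Line N)) is just the pooled rate for Line N: 161/560 = 0.287.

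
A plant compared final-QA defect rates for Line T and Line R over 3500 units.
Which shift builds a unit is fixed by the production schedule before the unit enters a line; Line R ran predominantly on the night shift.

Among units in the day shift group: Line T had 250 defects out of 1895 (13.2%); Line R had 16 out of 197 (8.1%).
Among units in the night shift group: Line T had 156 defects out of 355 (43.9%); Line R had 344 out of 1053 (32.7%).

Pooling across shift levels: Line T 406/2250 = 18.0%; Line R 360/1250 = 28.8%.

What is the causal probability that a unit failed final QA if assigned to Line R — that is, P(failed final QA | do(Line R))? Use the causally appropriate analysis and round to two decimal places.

0.18

Since shift is a pre-existing factor (not a product of the line) and it affects the outcome on its own, it is a confounder. The stratified rates, not the pooled rate, identify the causal effect.
Standardising Line R to the population shift mix: 0.598·16/197 + 0.402·344/1053 = 0.180.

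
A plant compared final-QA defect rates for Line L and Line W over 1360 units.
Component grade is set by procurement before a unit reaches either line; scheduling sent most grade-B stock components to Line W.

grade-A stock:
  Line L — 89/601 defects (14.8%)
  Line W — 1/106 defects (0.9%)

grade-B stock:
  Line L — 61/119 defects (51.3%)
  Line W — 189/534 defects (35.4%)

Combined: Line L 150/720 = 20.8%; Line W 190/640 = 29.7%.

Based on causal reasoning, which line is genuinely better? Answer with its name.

Within every component grade level Line W has the lower rate, yet pooled Line L does — Simpson's reversal.
Component grade satisfies the back-door criterion: it is not a descendant of the line, and it blocks the spurious path from line to outcome. Adjusting for it (i.e., using the within-component grade rates) gives the causal effect.
Within each level — grade-A stock: 14.8% vs 0.9%; grade-B stock: 51.3% vs 35.4% — Line W is lower every time.

Line W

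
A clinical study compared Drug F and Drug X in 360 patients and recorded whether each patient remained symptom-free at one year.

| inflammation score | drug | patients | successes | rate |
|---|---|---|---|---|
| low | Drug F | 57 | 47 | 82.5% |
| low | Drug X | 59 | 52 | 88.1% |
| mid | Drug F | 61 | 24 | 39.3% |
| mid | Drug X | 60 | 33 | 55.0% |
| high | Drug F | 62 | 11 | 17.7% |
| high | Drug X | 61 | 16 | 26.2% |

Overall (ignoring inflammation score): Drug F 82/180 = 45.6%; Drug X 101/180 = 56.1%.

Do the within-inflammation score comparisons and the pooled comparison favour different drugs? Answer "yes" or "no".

Within each inflammation score level (low 82.5% vs 88.1%; mid 39.3% vs 55.0%; high 17.7% vs 26.2%), Drug X has the higher rate every time. Pooled: 45.6% vs 56.1% — Drug X has the higher rate overall. They agree.

no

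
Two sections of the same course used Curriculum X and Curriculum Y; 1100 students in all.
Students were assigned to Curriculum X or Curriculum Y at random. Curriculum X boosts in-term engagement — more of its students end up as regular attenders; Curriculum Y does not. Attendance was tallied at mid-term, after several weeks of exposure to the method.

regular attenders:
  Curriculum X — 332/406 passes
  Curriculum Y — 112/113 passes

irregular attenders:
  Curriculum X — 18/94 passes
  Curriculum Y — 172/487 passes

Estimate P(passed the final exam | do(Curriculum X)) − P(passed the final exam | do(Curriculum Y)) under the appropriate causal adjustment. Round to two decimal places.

+0.23

The mid-term attendance-specific comparison favours Curriculum Y throughout, but the pooled figures favour Curriculum X. The question is whether to condition on mid-term attendance.
Mid-term attendance lies on the pathway teaching method → mid-term attendance → outcome, so adjusting for it blocks the indirect effect. For the total causal effect of teaching method, use the unadjusted pooled rates.
The causal difference is the pooled difference: 0.700 − 0.473 = +0.227.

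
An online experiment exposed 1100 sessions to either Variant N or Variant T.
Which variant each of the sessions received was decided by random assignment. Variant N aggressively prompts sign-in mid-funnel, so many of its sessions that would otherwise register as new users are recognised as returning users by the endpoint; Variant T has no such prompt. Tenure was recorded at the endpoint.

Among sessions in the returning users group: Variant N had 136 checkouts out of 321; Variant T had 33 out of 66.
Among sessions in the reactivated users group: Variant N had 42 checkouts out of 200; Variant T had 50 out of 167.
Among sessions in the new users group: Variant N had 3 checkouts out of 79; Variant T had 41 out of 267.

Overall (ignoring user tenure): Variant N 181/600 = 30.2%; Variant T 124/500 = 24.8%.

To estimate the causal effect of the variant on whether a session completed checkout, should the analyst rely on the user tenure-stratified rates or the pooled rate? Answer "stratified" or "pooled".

Variant T is higher inside every user tenure stratum but Variant N is higher in aggregate. Whether to stratify depends on how user tenure relates to the variant.
User tenure lies on the pathway variant → user tenure → outcome, so adjusting for it blocks the indirect effect. For the total causal effect of variant, use the unadjusted pooled rates.
Pooled: Variant N 30.2% vs Variant T 24.8%; Variant N is higher overall.

pooled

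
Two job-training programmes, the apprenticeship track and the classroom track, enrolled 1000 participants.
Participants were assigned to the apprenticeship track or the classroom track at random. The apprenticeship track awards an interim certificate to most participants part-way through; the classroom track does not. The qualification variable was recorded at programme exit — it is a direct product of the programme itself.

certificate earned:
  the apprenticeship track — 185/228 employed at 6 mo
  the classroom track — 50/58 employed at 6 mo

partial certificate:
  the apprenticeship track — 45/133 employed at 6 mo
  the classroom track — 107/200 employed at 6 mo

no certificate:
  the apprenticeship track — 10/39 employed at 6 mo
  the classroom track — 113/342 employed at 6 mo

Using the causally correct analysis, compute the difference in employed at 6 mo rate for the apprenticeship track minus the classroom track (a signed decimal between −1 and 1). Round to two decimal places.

The stratified and pooled comparisons disagree (the classroom track wins within each qualification attained during the programme; the apprenticeship track wins overall), so the answer turns on the causal role of qualification attained during the programme.
Because the programme influences qualification attained during the programme, qualification attained during the programme is a post-treatment mediator, not a confounder. Stratifying on it would bias the estimate; the causal effect is the crude pooled difference.
The causal difference is the pooled difference: 0.600 − 0.450 = +0.150.

+0.15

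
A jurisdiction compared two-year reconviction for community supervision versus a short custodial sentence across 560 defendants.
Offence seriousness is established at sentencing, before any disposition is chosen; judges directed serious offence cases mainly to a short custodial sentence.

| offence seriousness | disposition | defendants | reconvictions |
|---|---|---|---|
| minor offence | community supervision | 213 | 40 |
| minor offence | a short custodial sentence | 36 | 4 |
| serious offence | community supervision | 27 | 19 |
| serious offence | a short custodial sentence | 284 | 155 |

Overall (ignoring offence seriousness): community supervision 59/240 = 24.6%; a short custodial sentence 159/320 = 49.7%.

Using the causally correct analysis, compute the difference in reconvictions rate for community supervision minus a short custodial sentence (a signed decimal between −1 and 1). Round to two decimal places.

Within every offence seriousness level a short custodial sentence has the lower rate, yet pooled community supervision does — Simpson's reversal.
The imbalance in offence seriousness arose from how defendants were allocated, not from anything the disposition did; and offence seriousness independently affects the outcome. The pooled gap is confounded — condition on offence seriousness.
Adjusting over the population distribution of offence seriousness: 0.445·(0.188−0.111) + 0.555·(0.704−0.546) = +0.122.

+0.12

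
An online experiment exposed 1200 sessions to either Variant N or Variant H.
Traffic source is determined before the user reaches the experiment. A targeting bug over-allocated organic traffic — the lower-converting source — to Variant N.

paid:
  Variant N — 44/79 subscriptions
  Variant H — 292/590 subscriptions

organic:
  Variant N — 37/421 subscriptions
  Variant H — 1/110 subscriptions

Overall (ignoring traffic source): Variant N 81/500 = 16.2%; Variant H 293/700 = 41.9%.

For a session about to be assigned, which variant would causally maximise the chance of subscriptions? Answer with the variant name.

The stratified and pooled comparisons disagree (Variant N wins within each traffic source; Variant H wins overall), so the answer turns on the causal role of traffic source.
Traffic source differs across variants for reasons unrelated to any effect of the variant itself, and it separately predicts the outcome — a classic confounder. We must compare within traffic source levels.
Within each level — paid: 55.7% vs 49.5%; organic: 8.8% vs 0.9% — Variant N is higher every time.

Variant N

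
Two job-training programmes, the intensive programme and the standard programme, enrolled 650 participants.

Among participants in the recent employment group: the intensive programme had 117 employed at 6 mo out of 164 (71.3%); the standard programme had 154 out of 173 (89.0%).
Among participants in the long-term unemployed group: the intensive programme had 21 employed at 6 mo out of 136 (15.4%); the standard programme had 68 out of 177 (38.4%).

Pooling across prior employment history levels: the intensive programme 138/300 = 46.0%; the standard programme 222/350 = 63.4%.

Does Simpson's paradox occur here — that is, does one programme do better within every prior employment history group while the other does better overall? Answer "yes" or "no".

Within each prior employment history level (recent employment 71.3% vs 89.0%; long-term unemployed 15.4% vs 38.4%), the standard programme has the higher rate every time. Pooled: 46.0% vs 63.4% — the standard programme has the higher rate overall. They agree.

no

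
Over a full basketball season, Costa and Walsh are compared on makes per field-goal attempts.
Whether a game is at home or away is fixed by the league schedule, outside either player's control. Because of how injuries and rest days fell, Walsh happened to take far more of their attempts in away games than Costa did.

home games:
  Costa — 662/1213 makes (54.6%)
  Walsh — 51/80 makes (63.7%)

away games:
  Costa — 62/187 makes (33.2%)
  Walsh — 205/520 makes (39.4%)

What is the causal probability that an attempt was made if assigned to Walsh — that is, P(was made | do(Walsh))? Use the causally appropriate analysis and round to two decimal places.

The imbalance in game venue arose from how field-goal attempts were allocated, not from anything the player did; and game venue independently affects the outcome. The pooled gap is confounded — condition on game venue.
Standardising Walsh to the population game venue mix: 0.646·51/80 + 0.353·205/520 = 0.552.

0.55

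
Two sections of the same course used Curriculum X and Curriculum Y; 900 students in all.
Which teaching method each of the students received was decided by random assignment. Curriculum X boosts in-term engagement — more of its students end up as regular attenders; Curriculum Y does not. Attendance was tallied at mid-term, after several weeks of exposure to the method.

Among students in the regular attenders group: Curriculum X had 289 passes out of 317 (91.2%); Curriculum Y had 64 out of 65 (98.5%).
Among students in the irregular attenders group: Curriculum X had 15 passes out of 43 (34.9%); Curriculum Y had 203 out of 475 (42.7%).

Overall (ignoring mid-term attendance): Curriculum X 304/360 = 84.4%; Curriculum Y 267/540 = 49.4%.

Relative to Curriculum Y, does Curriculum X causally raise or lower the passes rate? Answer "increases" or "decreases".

The stratified and pooled comparisons disagree (Curriculum Y wins within each mid-term attendance; Curriculum X wins overall), so the answer turns on the causal role of mid-term attendance.
Stratifying would compare teaching methods among students the teaching methods themselves sorted into mid-term attendance groups — a form of selection on an intermediate. The unconditioned pooled rates give the total causal effect.
Pooled: Curriculum X 84.4% vs Curriculum Y 49.4%; Curriculum X is higher overall.

increases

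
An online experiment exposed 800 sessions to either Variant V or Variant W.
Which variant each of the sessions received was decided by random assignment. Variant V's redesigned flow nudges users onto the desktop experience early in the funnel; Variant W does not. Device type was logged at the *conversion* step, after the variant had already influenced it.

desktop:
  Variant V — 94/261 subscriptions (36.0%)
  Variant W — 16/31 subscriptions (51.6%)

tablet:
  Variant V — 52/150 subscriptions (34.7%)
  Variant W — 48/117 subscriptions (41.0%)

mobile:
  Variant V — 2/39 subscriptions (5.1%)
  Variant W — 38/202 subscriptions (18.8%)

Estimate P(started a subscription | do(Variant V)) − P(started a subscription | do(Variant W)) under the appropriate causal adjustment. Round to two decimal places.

The distribution of device type is itself part of what the variant does — it is an intermediate outcome. Holding it fixed would remove that part of the effect; the total effect is the pooled difference.
The causal difference is the pooled difference: 0.329 − 0.291 = +0.037.

+0.04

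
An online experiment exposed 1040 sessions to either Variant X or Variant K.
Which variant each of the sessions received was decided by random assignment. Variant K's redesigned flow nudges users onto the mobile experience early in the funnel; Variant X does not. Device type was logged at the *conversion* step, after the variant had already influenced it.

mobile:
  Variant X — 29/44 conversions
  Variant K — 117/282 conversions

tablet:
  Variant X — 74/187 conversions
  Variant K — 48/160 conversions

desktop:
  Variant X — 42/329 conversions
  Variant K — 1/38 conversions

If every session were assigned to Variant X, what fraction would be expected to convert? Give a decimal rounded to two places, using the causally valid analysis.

Within every device type level Variant X has the higher rate, yet pooled Variant K does — Simpson's reversal.
Device type is recorded after the variant and is itself shifted by it — it sits on the causal path from variant to outcome. Conditioning on a mediator would strip out part of the effect we want; the pooled comparison gives the total causal effect.
So P(outcome | do(Variant X)) is just the pooled rate for Variant X: 145/560 = 0.259.

0.26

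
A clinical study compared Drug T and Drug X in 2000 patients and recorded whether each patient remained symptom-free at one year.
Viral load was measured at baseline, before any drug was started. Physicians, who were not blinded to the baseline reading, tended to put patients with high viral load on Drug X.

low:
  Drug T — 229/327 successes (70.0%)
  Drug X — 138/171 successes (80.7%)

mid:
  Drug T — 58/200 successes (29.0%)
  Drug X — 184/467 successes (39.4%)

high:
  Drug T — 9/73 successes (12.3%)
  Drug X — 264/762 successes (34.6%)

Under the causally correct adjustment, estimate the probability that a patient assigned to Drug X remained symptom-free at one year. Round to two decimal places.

Nothing the drug does changes viral load; the imbalance is an allocation artefact. With viral load also predicting the outcome, the pooled figure is confounded, and the within-stratum comparison is the causal one.
Standardising Drug X to the population viral load mix: 0.249·138/171 + 0.334·184/467 + 0.417·264/762 = 0.477.

0.48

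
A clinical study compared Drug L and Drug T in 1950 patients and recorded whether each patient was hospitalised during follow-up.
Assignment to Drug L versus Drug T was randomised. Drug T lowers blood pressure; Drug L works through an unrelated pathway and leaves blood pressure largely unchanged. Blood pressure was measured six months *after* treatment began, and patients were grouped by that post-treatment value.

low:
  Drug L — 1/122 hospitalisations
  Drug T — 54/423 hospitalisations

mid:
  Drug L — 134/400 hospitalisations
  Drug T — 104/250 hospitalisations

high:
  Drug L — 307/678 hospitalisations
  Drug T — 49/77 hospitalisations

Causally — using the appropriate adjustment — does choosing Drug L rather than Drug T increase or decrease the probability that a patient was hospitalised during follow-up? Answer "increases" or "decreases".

Drug L is lower inside every blood pressure stratum but Drug T is lower in aggregate. Whether to stratify depends on how blood pressure relates to the drug.
Blood pressure is downstream of the drug. One should not condition on a consequence of treatment, so the overall rates are the right comparison.
Pooled: Drug L 36.8% vs Drug T 27.6%; Drug T is lower overall.

increases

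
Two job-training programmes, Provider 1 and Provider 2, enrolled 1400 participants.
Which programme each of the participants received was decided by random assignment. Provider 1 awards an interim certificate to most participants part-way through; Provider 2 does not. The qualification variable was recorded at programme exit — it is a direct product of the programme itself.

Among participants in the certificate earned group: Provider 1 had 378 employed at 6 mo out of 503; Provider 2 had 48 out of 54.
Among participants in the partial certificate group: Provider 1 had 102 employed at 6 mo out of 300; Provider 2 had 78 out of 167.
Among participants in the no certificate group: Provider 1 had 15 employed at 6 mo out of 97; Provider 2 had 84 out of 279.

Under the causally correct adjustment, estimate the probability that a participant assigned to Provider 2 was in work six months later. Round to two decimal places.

0.42

Provider 2 is higher inside every qualification attained during the programme stratum but Provider 1 is higher in aggregate. Whether to stratify depends on how qualification attained during the programme relates to the programme.
Qualification attained during the programme here is a post-treatment variable shaped by the programme; conditioning on it would introduce bias rather than remove it. The overall comparison is the causal one.
So P(outcome | do(Provider 2)) is just the pooled rate for Provider 2: 210/500 = 0.420.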